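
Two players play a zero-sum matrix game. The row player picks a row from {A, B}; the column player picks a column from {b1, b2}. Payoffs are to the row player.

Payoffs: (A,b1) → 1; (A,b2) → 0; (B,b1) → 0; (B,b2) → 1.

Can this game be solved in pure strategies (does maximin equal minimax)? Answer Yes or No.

No

Row minima: A → 0, B → 0; maximin = 0.
Column maxima: b1 → 1, b2 → 1; minimax = 1.
0 ≠ 1, so no pure-strategy equilibrium exists.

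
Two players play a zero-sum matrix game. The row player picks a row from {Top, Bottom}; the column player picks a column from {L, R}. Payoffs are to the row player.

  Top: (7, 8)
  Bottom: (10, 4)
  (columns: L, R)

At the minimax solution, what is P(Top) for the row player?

6/7

Row minima: Top → 7, Bottom → 4; maximin = 7.
Column maxima: L → 10, R → 8; minimax = 8.
7 ≠ 8, so there is no saddle point; optimal play is mixed.
Let the row player play Top with probability p. Expected payoff against L: 7p + 10(1−p) = −3p + 10; against R: 8p + 4(1−p) = 4p + 4.
Setting these equal: −3p + 10 = 4p + 4 ⇒ −7p = -6 ⇒ p = 6/7, and the value is (-3)·(6/7) + 10 = 52/7.
For the column player: with q = P(L), equating Top's and Bottom's payoffs gives −q + 8 = 6q + 4 ⇒ q = 4/7.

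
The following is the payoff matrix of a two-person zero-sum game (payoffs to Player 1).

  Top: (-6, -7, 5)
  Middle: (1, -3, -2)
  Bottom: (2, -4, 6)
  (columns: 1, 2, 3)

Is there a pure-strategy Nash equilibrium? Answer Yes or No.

Yes

Row minima: Top → -7, Middle → -3, Bottom → -4; maximin = -3.
Column maxima: 1 → 2, 2 → -3, 3 → 6; minimax = -3.
maximin = minimax = -3, so a saddle point exists.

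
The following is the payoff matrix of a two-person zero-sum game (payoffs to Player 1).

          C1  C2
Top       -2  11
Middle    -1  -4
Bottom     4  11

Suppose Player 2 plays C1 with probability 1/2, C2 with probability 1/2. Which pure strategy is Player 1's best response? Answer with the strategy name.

Expected payoff of Top: (1/2)·(-2) + (1/2)·11 = 9/2.
Expected payoff of Middle: (1/2)·(-1) + (1/2)·(-4) = -5/2.
Expected payoff of Bottom: (1/2)·4 + (1/2)·11 = 15/2.
The largest is 15/2, so Player 1's best response is Bottom.

Bottom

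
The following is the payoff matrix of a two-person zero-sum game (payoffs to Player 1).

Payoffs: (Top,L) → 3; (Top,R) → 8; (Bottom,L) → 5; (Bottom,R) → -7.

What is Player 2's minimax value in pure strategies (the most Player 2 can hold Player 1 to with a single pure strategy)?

5

Column maxima: L → 5, R → 8.
The smallest of these is 5.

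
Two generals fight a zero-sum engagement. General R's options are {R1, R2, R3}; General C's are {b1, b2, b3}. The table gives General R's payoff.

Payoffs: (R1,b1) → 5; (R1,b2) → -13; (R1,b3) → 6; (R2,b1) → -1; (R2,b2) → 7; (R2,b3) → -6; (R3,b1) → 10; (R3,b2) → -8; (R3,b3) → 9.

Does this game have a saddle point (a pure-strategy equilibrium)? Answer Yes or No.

No

Row minima: R1 → -13, R2 → -6, R3 → -8; maximin = -6.
Column maxima: b1 → 10, b2 → 7, b3 → 9; minimax = 7.
-6 ≠ 7, so no pure-strategy equilibrium exists.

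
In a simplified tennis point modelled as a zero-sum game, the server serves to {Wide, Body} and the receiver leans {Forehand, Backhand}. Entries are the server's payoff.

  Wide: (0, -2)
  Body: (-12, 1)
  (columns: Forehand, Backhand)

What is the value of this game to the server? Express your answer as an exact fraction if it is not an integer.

-8/5

Row minima: Wide → -2, Body → -12; maximin = -2.
Column maxima: Forehand → 0, Backhand → 1; minimax = 0.
-2 ≠ 0, so there is no saddle point; optimal play is mixed.
Let the server play Wide with probability p. Expected payoff against Forehand: 0p + (-12)(1−p) = 12p − 12; against Backhand: (-2)p + 1(1−p) = −3p + 1.
Setting these equal: 12p − 12 = −3p + 1 ⇒ 15p = 13 ⇒ p = 13/15, and the value is (12)·(13/15) − 12 = -8/5.
For the receiver: with q = P(Forehand), equating Wide's and Body's payoffs gives 2q − 2 = −13q + 1 ⇒ q = 1/5.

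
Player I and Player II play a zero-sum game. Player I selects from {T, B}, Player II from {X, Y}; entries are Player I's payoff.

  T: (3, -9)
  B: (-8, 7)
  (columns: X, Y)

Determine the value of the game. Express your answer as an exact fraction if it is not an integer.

-17/9

Row minima: T → -9, B → -8; maximin = -8.
Column maxima: X → 3, Y → 7; minimax = 3.
-8 ≠ 3, so there is no saddle point; optimal play is mixed.
Let Player I play T with probability p. Expected payoff against X: 3p + (-8)(1−p) = 11p − 8; against Y: (-9)p + 7(1−p) = −16p + 7.
Setting these equal: 11p − 8 = −16p + 7 ⇒ 27p = 15 ⇒ p = 5/9, and the value is (11)·(5/9) − 8 = -17/9.
For Player II: with q = P(X), equating T's and B's payoffs gives 12q − 9 = −15q + 7 ⇒ q = 16/27.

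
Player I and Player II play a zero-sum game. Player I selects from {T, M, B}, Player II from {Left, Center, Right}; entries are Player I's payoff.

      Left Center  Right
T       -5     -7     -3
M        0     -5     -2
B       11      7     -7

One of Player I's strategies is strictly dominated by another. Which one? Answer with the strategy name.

M gives a strictly higher payoff than T against every column: 0 > -5, -5 > -7, -2 > -3.
So T is strictly dominated and Player I never plays it.

T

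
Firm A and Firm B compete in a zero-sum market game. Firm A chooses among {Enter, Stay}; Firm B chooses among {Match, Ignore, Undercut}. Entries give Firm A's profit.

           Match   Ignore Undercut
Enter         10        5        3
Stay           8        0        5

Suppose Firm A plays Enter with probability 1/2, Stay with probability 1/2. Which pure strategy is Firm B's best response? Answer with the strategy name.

Ignore

If Firm B plays Match, Firm A's expected payoff is (1/2)·10 + (1/2)·8 = 9.
If Firm B plays Ignore, Firm A's expected payoff is (1/2)·5 + (1/2)·0 = 5/2.
If Firm B plays Undercut, Firm A's expected payoff is (1/2)·3 + (1/2)·5 = 4.
Firm B minimizes Firm A's payoff; the smallest is 5/2, so the best response is Ignore.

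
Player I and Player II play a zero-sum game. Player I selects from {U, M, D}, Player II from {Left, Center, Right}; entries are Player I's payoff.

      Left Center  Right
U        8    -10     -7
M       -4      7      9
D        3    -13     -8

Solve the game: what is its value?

16/29

Row minima: U → -10, M → -4, D → -13; maximin = -4.
Column maxima: Left → 8, Center → 7, Right → 9; minimax = 7.
-4 ≠ 7, so there is no saddle point; optimal play is mixed.
D is strictly dominated by U, so Player I never plays it.
Right is strictly dominated by Center (it gives Player I strictly more in every row), so Player II never plays it.
On the remaining 2×2 (U, M vs Left, Center):
Let Player I play U with probability p. Expected payoff against Left: 8p + (-4)(1−p) = 12p − 4; against Center: (-10)p + 7(1−p) = −17p + 7.
Setting these equal: 12p − 4 = −17p + 7 ⇒ 29p = 11 ⇒ p = 11/29, and the value is (12)·(11/29) − 4 = 16/29.
For Player II: with q = P(Left), equating U's and M's payoffs gives 18q − 10 = −11q + 7 ⇒ q = 17/29.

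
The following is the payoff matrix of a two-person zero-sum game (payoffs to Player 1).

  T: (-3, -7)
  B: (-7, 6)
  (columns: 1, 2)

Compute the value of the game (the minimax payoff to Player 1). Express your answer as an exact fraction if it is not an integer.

Row minima: T → -7, B → -7; maximin = -7.
Column maxima: 1 → -3, 2 → 6; minimax = -3.
-7 ≠ -3, so there is no saddle point; optimal play is mixed.
Let Player 1 play T with probability p. Expected payoff against 1: (-3)p + (-7)(1−p) = 4p − 7; against 2: (-7)p + 6(1−p) = −13p + 6.
Setting these equal: 4p − 7 = −13p + 6 ⇒ 17p = 13 ⇒ p = 13/17, and the value is (4)·(13/17) − 7 = -67/17.
For Player 2: with q = P(1), equating T's and B's payoffs gives 4q − 7 = −13q + 6 ⇒ q = 13/17.

-67/17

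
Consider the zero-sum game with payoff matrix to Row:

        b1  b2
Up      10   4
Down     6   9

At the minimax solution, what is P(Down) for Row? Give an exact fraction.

Row minima: Up → 4, Down → 6; maximin = 6.
Column maxima: b1 → 10, b2 → 9; minimax = 9.
6 ≠ 9, so there is no saddle point; optimal play is mixed.
Let Row play Up with probability p. Expected payoff against b1: 10p + 6(1−p) = 4p + 6; against b2: 4p + 9(1−p) = −5p + 9.
Setting these equal: 4p + 6 = −5p + 9 ⇒ 9p = 3 ⇒ p = 1/3, and the value is (4)·(1/3) + 6 = 22/3.
For Column: with q = P(b1), equating Up's and Down's payoffs gives 6q + 4 = −3q + 9 ⇒ q = 5/9.

2/3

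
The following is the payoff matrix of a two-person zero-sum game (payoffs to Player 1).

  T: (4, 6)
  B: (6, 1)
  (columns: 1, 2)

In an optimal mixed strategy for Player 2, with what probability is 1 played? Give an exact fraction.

Row minima: T → 4, B → 1; maximin = 4.
Column maxima: 1 → 6, 2 → 6; minimax = 6.
4 ≠ 6, so there is no saddle point; optimal play is mixed.
Let Player 1 play T with probability p. Expected payoff against 1: 4p + 6(1−p) = −2p + 6; against 2: 6p + 1(1−p) = 5p + 1.
Setting these equal: −2p + 6 = 5p + 1 ⇒ −7p = -5 ⇒ p = 5/7, and the value is (-2)·(5/7) + 6 = 32/7.
For Player 2: with q = P(1), equating T's and B's payoffs gives −2q + 6 = 5q + 1 ⇒ q = 5/7.

5/7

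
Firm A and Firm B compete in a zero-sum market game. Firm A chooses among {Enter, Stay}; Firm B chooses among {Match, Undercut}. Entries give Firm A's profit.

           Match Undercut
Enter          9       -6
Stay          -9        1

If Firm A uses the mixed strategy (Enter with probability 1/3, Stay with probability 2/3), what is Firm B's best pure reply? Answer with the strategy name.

Match

If Firm B plays Match, Firm A's expected payoff is (1/3)·9 + (2/3)·(-9) = -3.
If Firm B plays Undercut, Firm A's expected payoff is (1/3)·(-6) + (2/3)·1 = -4/3.
Firm B minimizes Firm A's payoff; the smallest is -3, so the best response is Match.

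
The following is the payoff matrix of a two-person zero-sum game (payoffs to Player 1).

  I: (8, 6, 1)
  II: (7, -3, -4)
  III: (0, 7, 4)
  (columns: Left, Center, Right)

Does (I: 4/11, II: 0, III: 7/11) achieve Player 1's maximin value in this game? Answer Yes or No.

Against Left this mix gives (4/11)·8 + (7/11)·0 = 32/11.
Against Center this mix gives (4/11)·6 + (7/11)·7 = 73/11.
Against Right this mix gives (4/11)·1 + (7/11)·4 = 32/11.
All of Player 2's active replies (Left, Right) yield 32/11, and no column does worse for Player 1. The mix makes Player 2 indifferent and guarantees 32/11, so it is optimal.

Yes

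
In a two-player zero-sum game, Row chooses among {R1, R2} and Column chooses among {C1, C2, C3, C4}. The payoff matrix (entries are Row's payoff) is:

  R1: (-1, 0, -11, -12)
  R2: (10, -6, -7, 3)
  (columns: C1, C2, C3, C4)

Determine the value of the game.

-7

Row minima: R1 → -12, R2 → -7; maximin = -7.
Column maxima: C1 → 10, C2 → 0, C3 → -7, C4 → 3; minimax = -7.
Since maximin = minimax = -7, there is a saddle point and the value is -7.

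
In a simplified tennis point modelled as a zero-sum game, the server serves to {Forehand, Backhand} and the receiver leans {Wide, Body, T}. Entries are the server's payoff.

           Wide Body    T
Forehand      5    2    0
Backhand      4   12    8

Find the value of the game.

40/9

Row minima: Forehand → 0, Backhand → 4; maximin = 4.
Column maxima: Wide → 5, Body → 12, T → 8; minimax = 5.
4 ≠ 5, so there is no saddle point; optimal play is mixed.
Body is strictly dominated by T (it gives the server strictly more in every row), so the receiver never plays it.
On the remaining 2×2 (Forehand, Backhand vs Wide, T):
Let the server play Forehand with probability p. Expected payoff against Wide: 5p + 4(1−p) = p + 4; against T: 0p + 8(1−p) = −8p + 8.
Setting these equal: p + 4 = −8p + 8 ⇒ 9p = 4 ⇒ p = 4/9, and the value is (1)·(4/9) + 4 = 40/9.
For the receiver: with q = P(Wide), equating Forehand's and Backhand's payoffs gives 5q = −4q + 8 ⇒ q = 8/9.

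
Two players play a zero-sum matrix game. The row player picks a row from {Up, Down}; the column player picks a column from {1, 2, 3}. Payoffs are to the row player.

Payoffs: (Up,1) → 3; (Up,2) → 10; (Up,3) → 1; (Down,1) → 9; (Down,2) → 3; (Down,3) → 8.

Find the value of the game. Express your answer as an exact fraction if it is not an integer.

Row minima: Up → 1, Down → 3; maximin = 3.
Column maxima: 1 → 9, 2 → 10, 3 → 8; minimax = 8.
3 ≠ 8, so there is no saddle point; optimal play is mixed.
1 is strictly dominated by 3 (it gives the row player strictly more in every row), so the column player never plays it.
On the remaining 2×2 (Up, Down vs 2, 3):
Let the row player play Up with probability p. Expected payoff against 2: 10p + 3(1−p) = 7p + 3; against 3: 1p + 8(1−p) = −7p + 8.
Setting these equal: 7p + 3 = −7p + 8 ⇒ 14p = 5 ⇒ p = 5/14, and the value is (7)·(5/14) + 3 = 11/2.
For the column player: with q = P(2), equating Up's and Down's payoffs gives 9q + 1 = −5q + 8 ⇒ q = 1/2.

11/2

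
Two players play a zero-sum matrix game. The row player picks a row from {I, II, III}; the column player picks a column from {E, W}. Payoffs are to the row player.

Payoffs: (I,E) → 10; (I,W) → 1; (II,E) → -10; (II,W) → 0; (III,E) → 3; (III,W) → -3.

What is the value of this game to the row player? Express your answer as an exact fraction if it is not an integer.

1

Row minima: I → 1, II → -10, III → -3; maximin = 1.
Column maxima: E → 10, W → 1; minimax = 1.
Since maximin = minimax = 1, there is a saddle point and the value is 1.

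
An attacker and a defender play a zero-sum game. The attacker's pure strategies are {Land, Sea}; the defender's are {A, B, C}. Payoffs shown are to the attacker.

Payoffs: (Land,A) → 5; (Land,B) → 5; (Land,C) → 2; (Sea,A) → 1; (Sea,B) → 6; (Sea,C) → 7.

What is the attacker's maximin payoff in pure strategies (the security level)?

2

Row minima: Land → 2, Sea → 1.
The best of these is 2.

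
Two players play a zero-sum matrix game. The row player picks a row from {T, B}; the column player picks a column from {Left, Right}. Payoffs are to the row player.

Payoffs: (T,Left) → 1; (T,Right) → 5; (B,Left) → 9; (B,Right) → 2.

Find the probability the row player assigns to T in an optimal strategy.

Row minima: T → 1, B → 2; maximin = 2.
Column maxima: Left → 9, Right → 5; minimax = 5.
2 ≠ 5, so there is no saddle point; optimal play is mixed.
Let the row player play T with probability p. Expected payoff against Left: 1p + 9(1−p) = −8p + 9; against Right: 5p + 2(1−p) = 3p + 2.
Setting these equal: −8p + 9 = 3p + 2 ⇒ −11p = -7 ⇒ p = 7/11, and the value is (-8)·(7/11) + 9 = 43/11.
For the column player: with q = P(Left), equating T's and B's payoffs gives −4q + 5 = 7q + 2 ⇒ q = 3/11.

7/11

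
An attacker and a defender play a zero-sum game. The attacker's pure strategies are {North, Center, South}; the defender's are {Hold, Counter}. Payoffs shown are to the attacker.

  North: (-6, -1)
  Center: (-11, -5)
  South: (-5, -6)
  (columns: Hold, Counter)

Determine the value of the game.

-31/6

Row minima: North → -6, Center → -11, South → -6; maximin = -6.
Column maxima: Hold → -5, Counter → -1; minimax = -5.
-6 ≠ -5, so there is no saddle point; optimal play is mixed.
Center is strictly dominated by North, so the attacker never plays it.
On the remaining 2×2 (North, South vs Hold, Counter):
Let the attacker play North with probability p. Expected payoff against Hold: (-6)p + (-5)(1−p) = −p − 5; against Counter: (-1)p + (-6)(1−p) = 5p − 6.
Setting these equal: −p − 5 = 5p − 6 ⇒ −6p = -1 ⇒ p = 1/6, and the value is (-1)·(1/6) − 5 = -31/6.
For the defender: with q = P(Hold), equating North's and South's payoffs gives −5q − 1 = q − 6 ⇒ q = 5/6.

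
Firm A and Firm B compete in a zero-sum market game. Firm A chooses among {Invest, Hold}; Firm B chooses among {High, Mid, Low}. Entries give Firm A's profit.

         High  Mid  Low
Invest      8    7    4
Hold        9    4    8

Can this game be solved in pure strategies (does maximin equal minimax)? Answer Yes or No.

Row minima: Invest → 4, Hold → 4; maximin = 4.
Column maxima: High → 9, Mid → 7, Low → 8; minimax = 7.
4 ≠ 7, so no pure-strategy equilibrium exists.

No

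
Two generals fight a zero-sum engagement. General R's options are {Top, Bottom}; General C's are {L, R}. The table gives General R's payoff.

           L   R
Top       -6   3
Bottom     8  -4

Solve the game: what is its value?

Row minima: Top → -6, Bottom → -4; maximin = -4.
Column maxima: L → 8, R → 3; minimax = 3.
-4 ≠ 3, so there is no saddle point; optimal play is mixed.
Let General R play Top with probability p. Expected payoff against L: (-6)p + 8(1−p) = −14p + 8; against R: 3p + (-4)(1−p) = 7p − 4.
Setting these equal: −14p + 8 = 7p − 4 ⇒ −21p = -12 ⇒ p = 4/7, and the value is (-14)·(4/7) + 8 = 0.
For General C: with q = P(L), equating Top's and Bottom's payoffs gives −9q + 3 = 12q − 4 ⇒ q = 1/3.

0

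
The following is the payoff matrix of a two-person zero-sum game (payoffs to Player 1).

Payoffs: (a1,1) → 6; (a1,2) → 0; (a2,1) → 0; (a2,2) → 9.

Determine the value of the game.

Row minima: a1 → 0, a2 → 0; maximin = 0.
Column maxima: 1 → 6, 2 → 9; minimax = 6.
0 ≠ 6, so there is no saddle point; optimal play is mixed.
Let Player 1 play a1 with probability p. Expected payoff against 1: 6p + 0(1−p) = 6p; against 2: 0p + 9(1−p) = −9p + 9.
Setting these equal: 6p = −9p + 9 ⇒ 15p = 9 ⇒ p = 3/5, and the value is (6)·(3/5) = 18/5.
For Player 2: with q = P(1), equating a1's and a2's payoffs gives 6q = −9q + 9 ⇒ q = 3/5.

18/5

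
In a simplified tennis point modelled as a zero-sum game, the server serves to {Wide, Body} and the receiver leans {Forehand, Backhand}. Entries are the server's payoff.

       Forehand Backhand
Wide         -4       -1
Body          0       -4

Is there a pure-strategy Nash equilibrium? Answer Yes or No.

Row minima: Wide → -4, Body → -4; maximin = -4.
Column maxima: Forehand → 0, Backhand → -1; minimax = -1.
-4 ≠ -1, so no pure-strategy equilibrium exists.

No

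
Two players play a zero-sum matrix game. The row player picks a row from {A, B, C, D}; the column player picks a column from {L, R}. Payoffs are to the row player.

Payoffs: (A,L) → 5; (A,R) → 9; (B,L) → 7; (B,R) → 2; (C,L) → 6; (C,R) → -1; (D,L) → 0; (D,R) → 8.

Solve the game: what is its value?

53/9

Row minima: A → 5, B → 2, C → -1, D → 0; maximin = 5.
Column maxima: L → 7, R → 9; minimax = 7.
5 ≠ 7, so there is no saddle point; optimal play is mixed.
C is strictly dominated by B, so the row player never plays it.
D is strictly dominated by A, so the row player never plays it.
On the remaining 2×2 (A, B vs L, R):
Let the row player play A with probability p. Expected payoff against L: 5p + 7(1−p) = −2p + 7; against R: 9p + 2(1−p) = 7p + 2.
Setting these equal: −2p + 7 = 7p + 2 ⇒ −9p = -5 ⇒ p = 5/9, and the value is (-2)·(5/9) + 7 = 53/9.
For the column player: with q = P(L), equating A's and B's payoffs gives −4q + 9 = 5q + 2 ⇒ q = 7/9.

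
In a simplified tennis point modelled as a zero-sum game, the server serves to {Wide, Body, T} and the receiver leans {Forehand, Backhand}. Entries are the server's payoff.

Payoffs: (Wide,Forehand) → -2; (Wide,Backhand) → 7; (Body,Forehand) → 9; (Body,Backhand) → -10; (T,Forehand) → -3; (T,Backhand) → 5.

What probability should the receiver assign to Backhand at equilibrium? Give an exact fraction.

Row minima: Wide → -2, Body → -10, T → -3; maximin = -2.
Column maxima: Forehand → 9, Backhand → 7; minimax = 7.
-2 ≠ 7, so there is no saddle point; optimal play is mixed.
T is strictly dominated by Wide, so the server never plays it.
On the remaining 2×2 (Wide, Body vs Forehand, Backhand):
Let the server play Wide with probability p. Expected payoff against Forehand: (-2)p + 9(1−p) = −11p + 9; against Backhand: 7p + (-10)(1−p) = 17p − 10.
Setting these equal: −11p + 9 = 17p − 10 ⇒ −28p = -19 ⇒ p = 19/28, and the value is (-11)·(19/28) + 9 = 43/28.
For the receiver: with q = P(Forehand), equating Wide's and Body's payoffs gives −9q + 7 = 19q − 10 ⇒ q = 17/28.

11/28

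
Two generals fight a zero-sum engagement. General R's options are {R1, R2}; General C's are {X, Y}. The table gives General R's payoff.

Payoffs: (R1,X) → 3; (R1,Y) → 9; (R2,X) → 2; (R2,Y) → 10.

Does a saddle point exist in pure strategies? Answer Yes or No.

Yes

Row minima: R1 → 3, R2 → 2; maximin = 3.
Column maxima: X → 3, Y → 10; minimax = 3.
maximin = minimax = 3, so a saddle point exists.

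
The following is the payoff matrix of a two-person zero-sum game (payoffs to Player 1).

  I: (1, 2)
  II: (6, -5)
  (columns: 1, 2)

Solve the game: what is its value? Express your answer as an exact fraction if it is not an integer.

Row minima: I → 1, II → -5; maximin = 1.
Column maxima: 1 → 6, 2 → 2; minimax = 2.
1 ≠ 2, so there is no saddle point; optimal play is mixed.
Let Player 1 play I with probability p. Expected payoff against 1: 1p + 6(1−p) = −5p + 6; against 2: 2p + (-5)(1−p) = 7p − 5.
Setting these equal: −5p + 6 = 7p − 5 ⇒ −12p = -11 ⇒ p = 11/12, and the value is (-5)·(11/12) + 6 = 17/12.
For Player 2: with q = P(1), equating I's and II's payoffs gives −q + 2 = 11q − 5 ⇒ q = 7/12.

17/12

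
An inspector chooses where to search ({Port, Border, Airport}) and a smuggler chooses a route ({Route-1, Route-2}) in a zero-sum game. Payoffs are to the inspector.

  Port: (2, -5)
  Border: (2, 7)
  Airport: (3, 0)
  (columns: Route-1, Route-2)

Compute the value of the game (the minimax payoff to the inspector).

Row minima: Port → -5, Border → 2, Airport → 0; maximin = 2.
Column maxima: Route-1 → 3, Route-2 → 7; minimax = 3.
2 ≠ 3, so there is no saddle point; optimal play is mixed.
Port is strictly dominated by Airport, so the inspector never plays it.
On the remaining 2×2 (Border, Airport vs Route-1, Route-2):
Let the inspector play Border with probability p. Expected payoff against Route-1: 2p + 3(1−p) = −p + 3; against Route-2: 7p + 0(1−p) = 7p.
Setting these equal: −p + 3 = 7p ⇒ −8p = -3 ⇒ p = 3/8, and the value is (-1)·(3/8) + 3 = 21/8.
For the smuggler: with q = P(Route-1), equating Border's and Airport's payoffs gives −5q + 7 = 3q ⇒ q = 7/8.

21/8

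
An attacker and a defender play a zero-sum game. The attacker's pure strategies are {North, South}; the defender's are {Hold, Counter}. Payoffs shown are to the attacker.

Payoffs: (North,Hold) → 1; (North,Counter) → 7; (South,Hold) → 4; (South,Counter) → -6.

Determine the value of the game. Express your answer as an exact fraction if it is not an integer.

17/8

Row minima: North → 1, South → -6; maximin = 1.
Column maxima: Hold → 4, Counter → 7; minimax = 4.
1 ≠ 4, so there is no saddle point; optimal play is mixed.
Let the attacker play North with probability p. Expected payoff against Hold: 1p + 4(1−p) = −3p + 4; against Counter: 7p + (-6)(1−p) = 13p − 6.
Setting these equal: −3p + 4 = 13p − 6 ⇒ −16p = -10 ⇒ p = 5/8, and the value is (-3)·(5/8) + 4 = 17/8.
For the defender: with q = P(Hold), equating North's and South's payoffs gives −6q + 7 = 10q − 6 ⇒ q = 13/16.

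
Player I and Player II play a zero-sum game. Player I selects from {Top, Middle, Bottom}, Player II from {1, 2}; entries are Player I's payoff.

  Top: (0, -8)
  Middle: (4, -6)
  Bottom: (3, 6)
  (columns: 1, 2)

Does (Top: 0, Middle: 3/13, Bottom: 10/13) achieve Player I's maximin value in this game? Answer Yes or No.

Against 1 this mix gives (3/13)·4 + (10/13)·3 = 42/13.
Against 2 this mix gives (3/13)·(-6) + (10/13)·6 = 42/13.
All of Player II's active replies (1, 2) yield 42/13, and no column does worse for Player I. The mix makes Player II indifferent and guarantees 42/13, so it is optimal.

Yes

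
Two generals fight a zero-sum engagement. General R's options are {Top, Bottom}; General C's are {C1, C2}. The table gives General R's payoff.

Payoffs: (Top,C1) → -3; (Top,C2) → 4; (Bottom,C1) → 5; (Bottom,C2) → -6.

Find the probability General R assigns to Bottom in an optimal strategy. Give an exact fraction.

Row minima: Top → -3, Bottom → -6; maximin = -3.
Column maxima: C1 → 5, C2 → 4; minimax = 4.
-3 ≠ 4, so there is no saddle point; optimal play is mixed.
Let General R play Top with probability p. Expected payoff against C1: (-3)p + 5(1−p) = −8p + 5; against C2: 4p + (-6)(1−p) = 10p − 6.
Setting these equal: −8p + 5 = 10p − 6 ⇒ −18p = -11 ⇒ p = 11/18, and the value is (-8)·(11/18) + 5 = 1/9.
For General C: with q = P(C1), equating Top's and Bottom's payoffs gives −7q + 4 = 11q − 6 ⇒ q = 5/9.

7/18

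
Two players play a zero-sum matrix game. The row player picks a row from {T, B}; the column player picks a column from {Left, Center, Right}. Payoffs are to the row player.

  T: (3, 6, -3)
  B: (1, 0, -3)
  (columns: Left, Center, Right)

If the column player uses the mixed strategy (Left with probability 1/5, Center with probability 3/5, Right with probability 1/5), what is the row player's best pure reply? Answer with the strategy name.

T

Expected payoff of T: (1/5)·3 + (3/5)·6 + (1/5)·(-3) = 18/5.
Expected payoff of B: (1/5)·1 + (3/5)·0 + (1/5)·(-3) = -2/5.
The largest is 18/5, so the row player's best response is T.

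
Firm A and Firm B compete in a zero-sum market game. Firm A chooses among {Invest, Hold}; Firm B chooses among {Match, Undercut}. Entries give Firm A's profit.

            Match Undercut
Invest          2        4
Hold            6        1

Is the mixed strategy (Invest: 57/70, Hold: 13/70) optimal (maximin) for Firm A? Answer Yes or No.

No

Against Match this mix gives (57/70)·2 + (13/70)·6 = 96/35.
Against Undercut this mix gives (57/70)·4 + (13/70)·1 = 241/70.
Firm B will play Match, holding Firm A to 96/35. Shifting weight toward the row that does better against Match would raise this floor (the equalizing mix achieves 22/7 against both Match and Undercut), so the proposed strategy is not optimal.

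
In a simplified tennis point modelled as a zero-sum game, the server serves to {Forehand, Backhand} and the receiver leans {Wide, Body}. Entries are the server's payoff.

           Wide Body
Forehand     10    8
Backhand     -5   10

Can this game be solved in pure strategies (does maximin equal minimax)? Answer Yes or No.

Row minima: Forehand → 8, Backhand → -5; maximin = 8.
Column maxima: Wide → 10, Body → 10; minimax = 10.
8 ≠ 10, so no pure-strategy equilibrium exists.

No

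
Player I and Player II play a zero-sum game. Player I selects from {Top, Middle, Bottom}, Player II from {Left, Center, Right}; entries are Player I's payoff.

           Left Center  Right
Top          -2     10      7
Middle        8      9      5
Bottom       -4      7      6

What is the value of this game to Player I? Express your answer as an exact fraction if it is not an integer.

11/2

Row minima: Top → -2, Middle → 5, Bottom → -4; maximin = 5.
Column maxima: Left → 8, Center → 10, Right → 7; minimax = 7.
5 ≠ 7, so there is no saddle point; optimal play is mixed.
Bottom is strictly dominated by Top, so Player I never plays it.
Center is strictly dominated by Left (it gives Player I strictly more in every row), so Player II never plays it.
On the remaining 2×2 (Top, Middle vs Left, Right):
Let Player I play Top with probability p. Expected payoff against Left: (-2)p + 8(1−p) = −10p + 8; against Right: 7p + 5(1−p) = 2p + 5.
Setting these equal: −10p + 8 = 2p + 5 ⇒ −12p = -3 ⇒ p = 1/4, and the value is (-10)·(1/4) + 8 = 11/2.
For Player II: with q = P(Left), equating Top's and Middle's payoffs gives −9q + 7 = 3q + 5 ⇒ q = 1/6.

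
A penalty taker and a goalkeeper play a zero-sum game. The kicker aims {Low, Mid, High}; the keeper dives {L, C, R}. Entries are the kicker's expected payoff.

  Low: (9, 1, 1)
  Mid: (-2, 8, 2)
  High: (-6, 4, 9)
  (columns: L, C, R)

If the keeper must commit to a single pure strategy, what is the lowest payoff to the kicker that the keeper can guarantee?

8

Column maxima: L → 9, C → 8, R → 9.
The smallest of these is 8.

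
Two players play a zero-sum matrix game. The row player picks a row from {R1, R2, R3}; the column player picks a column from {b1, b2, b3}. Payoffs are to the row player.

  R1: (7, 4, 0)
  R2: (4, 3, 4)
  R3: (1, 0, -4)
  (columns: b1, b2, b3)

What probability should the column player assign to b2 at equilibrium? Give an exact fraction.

Row minima: R1 → 0, R2 → 3, R3 → -4; maximin = 3.
Column maxima: b1 → 7, b2 → 4, b3 → 4; minimax = 4.
3 ≠ 4, so there is no saddle point; optimal play is mixed.
R3 is strictly dominated by R1, so the row player never plays it.
b1 is strictly dominated by b2 (it gives the row player strictly more in every row), so the column player never plays it.
On the remaining 2×2 (R1, R2 vs b2, b3):
Let the row player play R1 with probability p. Expected payoff against b2: 4p + 3(1−p) = p + 3; against b3: 0p + 4(1−p) = −4p + 4.
Setting these equal: p + 3 = −4p + 4 ⇒ 5p = 1 ⇒ p = 1/5, and the value is (1)·(1/5) + 3 = 16/5.
For the column player: with q = P(b2), equating R1's and R2's payoffs gives 4q = −q + 4 ⇒ q = 4/5.

4/5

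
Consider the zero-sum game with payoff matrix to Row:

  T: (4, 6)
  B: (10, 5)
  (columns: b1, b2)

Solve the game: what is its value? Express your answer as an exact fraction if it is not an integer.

40/7

Row minima: T → 4, B → 5; maximin = 5.
Column maxima: b1 → 10, b2 → 6; minimax = 6.
5 ≠ 6, so there is no saddle point; optimal play is mixed.
Let Row play T with probability p. Expected payoff against b1: 4p + 10(1−p) = −6p + 10; against b2: 6p + 5(1−p) = p + 5.
Setting these equal: −6p + 10 = p + 5 ⇒ −7p = -5 ⇒ p = 5/7, and the value is (-6)·(5/7) + 10 = 40/7.
For Column: with q = P(b1), equating T's and B's payoffs gives −2q + 6 = 5q + 5 ⇒ q = 1/7.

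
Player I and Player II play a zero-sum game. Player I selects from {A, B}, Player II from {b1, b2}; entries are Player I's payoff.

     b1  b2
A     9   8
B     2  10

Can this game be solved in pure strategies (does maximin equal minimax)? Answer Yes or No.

Row minima: A → 8, B → 2; maximin = 8.
Column maxima: b1 → 9, b2 → 10; minimax = 9.
8 ≠ 9, so no pure-strategy equilibrium exists.

No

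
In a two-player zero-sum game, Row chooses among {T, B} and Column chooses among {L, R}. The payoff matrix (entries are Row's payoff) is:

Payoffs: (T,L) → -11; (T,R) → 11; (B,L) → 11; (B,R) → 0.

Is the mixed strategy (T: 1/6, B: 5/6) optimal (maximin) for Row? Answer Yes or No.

No

Against L this mix gives (1/6)·(-11) + (5/6)·11 = 22/3.
Against R this mix gives (1/6)·11 + (5/6)·0 = 11/6.
Column will play R, holding Row to 11/6. Shifting weight toward the row that does better against R would raise this floor (the equalizing mix achieves 11/3 against both R and L), so the proposed strategy is not optimal.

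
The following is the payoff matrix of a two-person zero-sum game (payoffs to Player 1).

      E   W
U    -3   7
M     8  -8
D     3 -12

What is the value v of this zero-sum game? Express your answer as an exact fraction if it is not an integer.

Row minima: U → -3, M → -8, D → -12; maximin = -3.
Column maxima: E → 8, W → 7; minimax = 7.
-3 ≠ 7, so there is no saddle point; optimal play is mixed.
D is strictly dominated by M, so Player 1 never plays it.
On the remaining 2×2 (U, M vs E, W):
Let Player 1 play U with probability p. Expected payoff against E: (-3)p + 8(1−p) = −11p + 8; against W: 7p + (-8)(1−p) = 15p − 8.
Setting these equal: −11p + 8 = 15p − 8 ⇒ −26p = -16 ⇒ p = 8/13, and the value is (-11)·(8/13) + 8 = 16/13.
For Player 2: with q = P(E), equating U's and M's payoffs gives −10q + 7 = 16q − 8 ⇒ q = 15/26.

16/13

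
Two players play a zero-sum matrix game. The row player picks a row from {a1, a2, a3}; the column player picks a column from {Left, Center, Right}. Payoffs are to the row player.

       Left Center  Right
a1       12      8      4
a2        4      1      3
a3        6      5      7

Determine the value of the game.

6

Row minima: a1 → 4, a2 → 1, a3 → 5; maximin = 5.
Column maxima: Left → 12, Center → 8, Right → 7; minimax = 7.
5 ≠ 7, so there is no saddle point; optimal play is mixed.
a2 is strictly dominated by a1, so the row player never plays it.
Left is strictly dominated by Center (it gives the row player strictly more in every row), so the column player never plays it.
On the remaining 2×2 (a1, a3 vs Center, Right):
Let the row player play a1 with probability p. Expected payoff against Center: 8p + 5(1−p) = 3p + 5; against Right: 4p + 7(1−p) = −3p + 7.
Setting these equal: 3p + 5 = −3p + 7 ⇒ 6p = 2 ⇒ p = 1/3, and the value is (3)·(1/3) + 5 = 6.
For the column player: with q = P(Center), equating a1's and a3's payoffs gives 4q + 4 = −2q + 7 ⇒ q = 1/2.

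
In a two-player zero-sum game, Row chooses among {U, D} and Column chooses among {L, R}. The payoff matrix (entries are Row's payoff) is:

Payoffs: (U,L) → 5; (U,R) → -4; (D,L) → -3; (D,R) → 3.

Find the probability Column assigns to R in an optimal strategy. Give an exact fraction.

Row minima: U → -4, D → -3; maximin = -3.
Column maxima: L → 5, R → 3; minimax = 3.
-3 ≠ 3, so there is no saddle point; optimal play is mixed.
Let Row play U with probability p. Expected payoff against L: 5p + (-3)(1−p) = 8p − 3; against R: (-4)p + 3(1−p) = −7p + 3.
Setting these equal: 8p − 3 = −7p + 3 ⇒ 15p = 6 ⇒ p = 2/5, and the value is (8)·(2/5) − 3 = 1/5.
For Column: with q = P(L), equating U's and D's payoffs gives 9q − 4 = −6q + 3 ⇒ q = 7/15.

8/15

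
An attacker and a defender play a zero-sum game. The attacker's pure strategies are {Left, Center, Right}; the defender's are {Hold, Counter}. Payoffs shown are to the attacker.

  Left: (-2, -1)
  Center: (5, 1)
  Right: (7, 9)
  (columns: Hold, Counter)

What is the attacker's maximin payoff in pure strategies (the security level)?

7

Row minima: Left → -2, Center → 1, Right → 7.
The best of these is 7.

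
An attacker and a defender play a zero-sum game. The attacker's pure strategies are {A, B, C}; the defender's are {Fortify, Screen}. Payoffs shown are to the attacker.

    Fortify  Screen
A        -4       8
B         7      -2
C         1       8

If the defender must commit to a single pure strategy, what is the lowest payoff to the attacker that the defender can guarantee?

7

Column maxima: Fortify → 7, Screen → 8.
The smallest of these is 7.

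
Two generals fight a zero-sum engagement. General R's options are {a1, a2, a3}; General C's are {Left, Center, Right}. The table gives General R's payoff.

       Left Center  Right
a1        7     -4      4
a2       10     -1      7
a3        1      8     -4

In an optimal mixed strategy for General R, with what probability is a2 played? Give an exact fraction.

3/5

Row minima: a1 → -4, a2 → -1, a3 → -4; maximin = -1.
Column maxima: Left → 10, Center → 8, Right → 7; minimax = 7.
-1 ≠ 7, so there is no saddle point; optimal play is mixed.
a1 is strictly dominated by a2, so General R never plays it.
Left is strictly dominated by Right (it gives General R strictly more in every row), so General C never plays it.
On the remaining 2×2 (a2, a3 vs Center, Right):
Let General R play a2 with probability p. Expected payoff against Center: (-1)p + 8(1−p) = −9p + 8; against Right: 7p + (-4)(1−p) = 11p − 4.
Setting these equal: −9p + 8 = 11p − 4 ⇒ −20p = -12 ⇒ p = 3/5, and the value is (-9)·(3/5) + 8 = 13/5.
For General C: with q = P(Center), equating a2's and a3's payoffs gives −8q + 7 = 12q − 4 ⇒ q = 11/20.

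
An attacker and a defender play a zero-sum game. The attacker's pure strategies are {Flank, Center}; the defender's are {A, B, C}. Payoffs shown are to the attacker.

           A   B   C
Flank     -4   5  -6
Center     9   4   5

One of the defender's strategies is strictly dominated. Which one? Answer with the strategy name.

A

C holds the attacker's payoff strictly below A in every row: -6 < -4, 5 < 9.
So A is strictly dominated for the defender.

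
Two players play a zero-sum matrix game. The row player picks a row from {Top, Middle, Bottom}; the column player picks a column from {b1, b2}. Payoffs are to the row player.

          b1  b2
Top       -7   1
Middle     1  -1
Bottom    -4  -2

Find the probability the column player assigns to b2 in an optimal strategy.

Row minima: Top → -7, Middle → -1, Bottom → -4; maximin = -1.
Column maxima: b1 → 1, b2 → 1; minimax = 1.
-1 ≠ 1, so there is no saddle point; optimal play is mixed.
Bottom is strictly dominated by Middle, so the row player never plays it.
On the remaining 2×2 (Top, Middle vs b1, b2):
Let the row player play Top with probability p. Expected payoff against b1: (-7)p + 1(1−p) = −8p + 1; against b2: 1p + (-1)(1−p) = 2p − 1.
Setting these equal: −8p + 1 = 2p − 1 ⇒ −10p = -2 ⇒ p = 1/5, and the value is (-8)·(1/5) + 1 = -3/5.
For the column player: with q = P(b1), equating Top's and Middle's payoffs gives −8q + 1 = 2q − 1 ⇒ q = 1/5.

4/5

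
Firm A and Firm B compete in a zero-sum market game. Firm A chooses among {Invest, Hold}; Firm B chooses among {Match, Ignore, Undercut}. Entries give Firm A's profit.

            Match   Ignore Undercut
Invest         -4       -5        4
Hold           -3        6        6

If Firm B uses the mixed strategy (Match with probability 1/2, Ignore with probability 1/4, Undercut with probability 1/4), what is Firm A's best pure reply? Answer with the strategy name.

Hold

Expected payoff of Invest: (1/2)·(-4) + (1/4)·(-5) + (1/4)·4 = -9/4.
Expected payoff of Hold: (1/2)·(-3) + (1/4)·6 + (1/4)·6 = 3/2.
The largest is 3/2, so Firm A's best response is Hold.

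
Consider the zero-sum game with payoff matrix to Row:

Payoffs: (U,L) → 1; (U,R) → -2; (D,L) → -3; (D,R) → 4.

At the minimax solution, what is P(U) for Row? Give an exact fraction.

Row minima: U → -2, D → -3; maximin = -2.
Column maxima: L → 1, R → 4; minimax = 1.
-2 ≠ 1, so there is no saddle point; optimal play is mixed.
Let Row play U with probability p. Expected payoff against L: 1p + (-3)(1−p) = 4p − 3; against R: (-2)p + 4(1−p) = −6p + 4.
Setting these equal: 4p − 3 = −6p + 4 ⇒ 10p = 7 ⇒ p = 7/10, and the value is (4)·(7/10) − 3 = -1/5.
For Column: with q = P(L), equating U's and D's payoffs gives 3q − 2 = −7q + 4 ⇒ q = 3/5.

7/10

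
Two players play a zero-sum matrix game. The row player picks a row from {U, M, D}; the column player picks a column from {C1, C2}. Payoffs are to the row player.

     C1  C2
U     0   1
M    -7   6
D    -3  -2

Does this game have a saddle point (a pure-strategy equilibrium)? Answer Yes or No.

Yes

Row minima: U → 0, M → -7, D → -3; maximin = 0.
Column maxima: C1 → 0, C2 → 6; minimax = 0.
maximin = minimax = 0, so a saddle point exists.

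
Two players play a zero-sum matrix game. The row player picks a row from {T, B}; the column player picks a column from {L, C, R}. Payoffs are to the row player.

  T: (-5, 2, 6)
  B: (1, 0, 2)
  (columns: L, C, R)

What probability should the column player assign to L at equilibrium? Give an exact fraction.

1/4

Row minima: T → -5, B → 0; maximin = 0.
Column maxima: L → 1, C → 2, R → 6; minimax = 1.
0 ≠ 1, so there is no saddle point; optimal play is mixed.
R is strictly dominated by L (it gives the row player strictly more in every row), so the column player never plays it.
On the remaining 2×2 (T, B vs L, C):
Let the row player play T with probability p. Expected payoff against L: (-5)p + 1(1−p) = −6p + 1; against C: 2p + 0(1−p) = 2p.
Setting these equal: −6p + 1 = 2p ⇒ −8p = -1 ⇒ p = 1/8, and the value is (-6)·(1/8) + 1 = 1/4.
For the column player: with q = P(L), equating T's and B's payoffs gives −7q + 2 = q ⇒ q = 1/4.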